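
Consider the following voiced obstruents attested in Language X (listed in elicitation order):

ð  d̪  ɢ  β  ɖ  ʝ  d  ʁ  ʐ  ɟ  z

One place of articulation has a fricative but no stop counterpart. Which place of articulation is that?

bilabial

place of articulation  stop      fricative
bilabial          —         β       
dental            d̪        ð       
alveolar          d         z       
retroflex         ɖ         ʐ       
palatal           ɟ         ʝ       
uvular            ɢ         ʁ       
Every place of articulation has a stop member except bilabial, where /b/ would be expected.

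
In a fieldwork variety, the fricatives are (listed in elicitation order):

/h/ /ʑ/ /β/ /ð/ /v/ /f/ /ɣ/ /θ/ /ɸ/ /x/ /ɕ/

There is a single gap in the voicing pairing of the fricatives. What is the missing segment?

place of articulation  voiceless  voiced  
bilabial          ɸ         β       
labiodental       f         v       
dental            θ         ð       
alveolo-palatal   ɕ         ʑ       
velar             x         ɣ       
glottal           h         —       
The glottal row has no voiced member, so the gap is the voiced glottal fricative /ɦ/.

/ɦ/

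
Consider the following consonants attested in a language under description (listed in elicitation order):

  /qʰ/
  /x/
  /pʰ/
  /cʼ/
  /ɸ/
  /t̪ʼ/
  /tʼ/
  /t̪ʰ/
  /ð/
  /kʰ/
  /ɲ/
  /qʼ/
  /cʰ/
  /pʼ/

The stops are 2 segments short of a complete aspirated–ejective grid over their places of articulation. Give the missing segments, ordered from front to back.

place of articulation  aspirated  ejective
bilabial          pʰ        pʼ      
dental            t̪ʰ       t̪ʼ     
alveolar          —         tʼ      
palatal           cʰ        cʼ      
velar             kʰ        —       
uvular            qʰ        qʼ      
Gaps, from front to back: alveolar lacks aspirated (/tʰ/); velar lacks ejective (/kʼ/).

/tʰ/, /kʼ/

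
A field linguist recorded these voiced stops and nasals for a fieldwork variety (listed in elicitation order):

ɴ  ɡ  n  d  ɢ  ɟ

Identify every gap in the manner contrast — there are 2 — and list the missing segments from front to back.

alveolar: oral stop /d/, nasal /n/.
palatal: oral stop /ɟ/, nasal —.
velar: oral stop /ɡ/, nasal —.
uvular: oral stop /ɢ/, nasal /ɴ/.
Gaps, from front to back: palatal lacks nasal (/ɲ/); velar lacks nasal (/ŋ/).

/ɲ/, /ŋ/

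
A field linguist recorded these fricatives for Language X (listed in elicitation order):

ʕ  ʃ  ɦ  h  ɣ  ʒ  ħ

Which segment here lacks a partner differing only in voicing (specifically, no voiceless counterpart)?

/ɣ/

Postalveolar: /ʃ/ ~ /ʒ/
Pharyngeal: /ħ/ ~ /ʕ/
Glottal: /h/ ~ /ɦ/
Velar: only /ɣ/ (voiced); no voiceless partner.
So /ɣ/ is the unpaired segment.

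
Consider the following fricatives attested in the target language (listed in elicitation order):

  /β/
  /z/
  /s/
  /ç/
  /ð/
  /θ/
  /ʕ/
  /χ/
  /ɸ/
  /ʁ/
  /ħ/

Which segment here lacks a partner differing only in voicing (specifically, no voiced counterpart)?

Bilabial: /ɸ/ ~ /β/
Dental: /θ/ ~ /ð/
Alveolar: /s/ ~ /z/
Uvular: /χ/ ~ /ʁ/
Pharyngeal: /ħ/ ~ /ʕ/
Palatal: only /ç/ (voiceless); no voiced partner.
So /ç/ is the unpaired segment.

/ç/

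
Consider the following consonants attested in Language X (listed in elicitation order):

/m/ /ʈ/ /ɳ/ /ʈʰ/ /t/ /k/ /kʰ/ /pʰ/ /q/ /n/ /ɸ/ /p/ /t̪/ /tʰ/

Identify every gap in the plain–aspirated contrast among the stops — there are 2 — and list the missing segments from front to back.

/t̪ʰ/, /qʰ/

place of articulation  plain     aspirated
bilabial          p         pʰ      
dental            t̪        —       
alveolar          t         tʰ      
retroflex         ʈ         ʈʰ      
velar             k         kʰ      
uvular            q         —       
Gaps, from front to back: dental lacks aspirated (/t̪ʰ/); uvular lacks aspirated (/qʰ/).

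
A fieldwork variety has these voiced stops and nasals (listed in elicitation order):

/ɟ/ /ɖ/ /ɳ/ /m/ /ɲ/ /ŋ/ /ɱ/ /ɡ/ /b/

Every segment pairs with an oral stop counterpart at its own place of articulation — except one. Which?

/ɱ/

Bilabial: /b/ ~ /m/
Retroflex: /ɖ/ ~ /ɳ/
Palatal: /ɟ/ ~ /ɲ/
Velar: /ɡ/ ~ /ŋ/
Labiodental: only /ɱ/ (nasal); no oral stop partner.
So /ɱ/ is the unpaired segment.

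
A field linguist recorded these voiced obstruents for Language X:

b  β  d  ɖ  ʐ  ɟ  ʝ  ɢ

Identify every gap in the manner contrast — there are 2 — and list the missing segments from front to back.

Stop: /b/ (bilabial), /d/ (alveolar), /ɖ/ (retroflex), /ɟ/ (palatal), /ɢ/ (uvular).
Fricative: /β/ (bilabial), /ʐ/ (retroflex), /ʝ/ (palatal).
Gaps, from front to back: alveolar lacks fricative (/z/); uvular lacks fricative (/ʁ/).

/z/, /ʁ/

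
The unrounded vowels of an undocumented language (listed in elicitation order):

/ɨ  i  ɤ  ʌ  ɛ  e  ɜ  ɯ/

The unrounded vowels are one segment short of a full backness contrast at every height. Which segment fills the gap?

/ɘ/

height            front     central   back    
high              i         ɨ         ɯ       
high-mid          e         —         ɤ       
low-mid           ɛ         ɜ         ʌ       
The high-mid row has no central member, so the gap is the high-mid central unrounded vowel /ɘ/.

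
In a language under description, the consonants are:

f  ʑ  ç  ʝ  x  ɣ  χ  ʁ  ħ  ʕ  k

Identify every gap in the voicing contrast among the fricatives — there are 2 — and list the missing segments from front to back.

/v/, /ɕ/

labiodental: voiceless /f/, voiced —.
alveolo-palatal: voiceless —, voiced /ʑ/.
palatal: voiceless /ç/, voiced /ʝ/.
velar: voiceless /x/, voiced /ɣ/.
uvular: voiceless /χ/, voiced /ʁ/.
pharyngeal: voiceless /ħ/, voiced /ʕ/.
Gaps, from front to back: labiodental lacks voiced (/v/); alveolo-palatal lacks voiceless (/ɕ/).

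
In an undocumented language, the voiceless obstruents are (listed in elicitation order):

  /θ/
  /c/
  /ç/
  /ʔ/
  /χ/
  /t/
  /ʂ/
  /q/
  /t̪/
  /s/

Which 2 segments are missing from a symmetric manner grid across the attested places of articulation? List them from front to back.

/ʈ/, /h/

dental: stop /t̪/, fricative /θ/.
alveolar: stop /t/, fricative /s/.
retroflex: stop —, fricative /ʂ/.
palatal: stop /c/, fricative /ç/.
uvular: stop /q/, fricative /χ/.
glottal: stop /ʔ/, fricative —.
Gaps, from front to back: retroflex lacks stop (/ʈ/); glottal lacks fricative (/h/).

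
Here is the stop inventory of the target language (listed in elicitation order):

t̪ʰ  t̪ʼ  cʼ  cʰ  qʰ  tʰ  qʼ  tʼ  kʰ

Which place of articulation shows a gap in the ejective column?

place of articulation  aspirated  ejective
dental            t̪ʰ       t̪ʼ     
alveolar          tʰ        tʼ      
palatal           cʰ        cʼ      
velar             kʰ        —       
uvular            qʰ        qʼ      
Every place of articulation has an ejective member except velar, where /kʼ/ would be expected.

velar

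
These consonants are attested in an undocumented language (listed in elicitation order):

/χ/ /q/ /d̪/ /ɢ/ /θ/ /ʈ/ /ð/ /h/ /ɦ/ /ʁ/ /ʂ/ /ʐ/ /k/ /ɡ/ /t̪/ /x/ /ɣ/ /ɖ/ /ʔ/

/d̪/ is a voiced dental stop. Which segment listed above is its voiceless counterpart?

The voiceless counterpart is a voiceless dental stop — in this inventory, /t̪/.

/t̪/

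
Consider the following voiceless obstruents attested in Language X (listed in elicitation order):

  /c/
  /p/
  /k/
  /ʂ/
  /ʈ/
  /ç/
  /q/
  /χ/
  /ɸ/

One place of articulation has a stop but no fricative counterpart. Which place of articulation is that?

Stop: /p/ (bilabial), /ʈ/ (retroflex), /c/ (palatal), /k/ (velar), /q/ (uvular).
Fricative: /ɸ/ (bilabial), /ʂ/ (retroflex), /ç/ (palatal), /χ/ (uvular).
Every place of articulation has a fricative member except velar, where /x/ would be expected.

velar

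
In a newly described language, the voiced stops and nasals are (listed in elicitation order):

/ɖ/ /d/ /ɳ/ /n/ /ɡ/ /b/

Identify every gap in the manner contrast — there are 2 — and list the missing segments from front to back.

/m/, /ŋ/

place of articulation  oral stop  nasal   
bilabial          b         —       
alveolar          d         n       
retroflex         ɖ         ɳ       
velar             ɡ         —       
Gaps, from front to back: bilabial lacks nasal (/m/); velar lacks nasal (/ŋ/).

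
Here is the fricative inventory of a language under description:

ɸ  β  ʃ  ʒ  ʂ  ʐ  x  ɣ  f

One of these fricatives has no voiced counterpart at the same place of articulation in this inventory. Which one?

/f/

Bilabial: /ɸ/ ~ /β/
Postalveolar: /ʃ/ ~ /ʒ/
Retroflex: /ʂ/ ~ /ʐ/
Velar: /x/ ~ /ɣ/
Labiodental: only /f/ (voiceless); no voiced partner.
So /f/ is the unpaired segment.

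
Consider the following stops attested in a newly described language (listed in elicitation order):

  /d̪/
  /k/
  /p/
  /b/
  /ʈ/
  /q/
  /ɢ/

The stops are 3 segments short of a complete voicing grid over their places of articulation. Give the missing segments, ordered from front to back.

/t̪/, /ɖ/, /ɡ/

place of articulation  voiceless  voiced  
bilabial          p         b       
dental            —         d̪      
retroflex         ʈ         —       
velar             k         —       
uvular            q         ɢ       
Gaps, from front to back: dental lacks voiceless (/t̪/); retroflex lacks voiced (/ɖ/); velar lacks voiced (/ɡ/).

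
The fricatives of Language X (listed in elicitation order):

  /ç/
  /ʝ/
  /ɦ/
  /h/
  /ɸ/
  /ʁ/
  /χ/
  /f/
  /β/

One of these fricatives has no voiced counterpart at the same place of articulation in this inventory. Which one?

Bilabial: /ɸ/ ~ /β/
Palatal: /ç/ ~ /ʝ/
Uvular: /χ/ ~ /ʁ/
Glottal: /h/ ~ /ɦ/
Labiodental: only /f/ (voiceless); no voiced partner.
So /f/ is the unpaired segment.

/f/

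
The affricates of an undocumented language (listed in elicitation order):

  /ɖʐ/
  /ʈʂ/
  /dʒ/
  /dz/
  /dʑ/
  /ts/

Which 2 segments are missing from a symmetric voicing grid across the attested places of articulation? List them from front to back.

/tʃ/, /tɕ/

alveolar: voiceless /ts/, voiced /dz/.
postalveolar: voiceless —, voiced /dʒ/.
retroflex: voiceless /ʈʂ/, voiced /ɖʐ/.
alveolo-palatal: voiceless —, voiced /dʑ/.
Gaps, from front to back: postalveolar lacks voiceless (/tʃ/); alveolo-palatal lacks voiceless (/tɕ/).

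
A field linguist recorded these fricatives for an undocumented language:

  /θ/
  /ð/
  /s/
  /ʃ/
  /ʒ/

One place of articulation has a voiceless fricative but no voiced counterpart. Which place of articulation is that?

alveolar

Voiceless: /θ/ (dental), /s/ (alveolar), /ʃ/ (postalveolar).
Voiced: /ð/ (dental), /ʒ/ (postalveolar).
Every place of articulation has a voiced member except alveolar, where /z/ would be expected.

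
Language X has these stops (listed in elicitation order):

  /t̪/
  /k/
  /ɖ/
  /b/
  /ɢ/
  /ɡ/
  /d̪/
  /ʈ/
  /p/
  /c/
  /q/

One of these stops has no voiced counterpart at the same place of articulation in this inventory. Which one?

/c/

Bilabial: /p/ ~ /b/
Dental: /t̪/ ~ /d̪/
Retroflex: /ʈ/ ~ /ɖ/
Velar: /k/ ~ /ɡ/
Uvular: /q/ ~ /ɢ/
Palatal: only /c/ (voiceless); no voiced partner.
So /c/ is the unpaired segment.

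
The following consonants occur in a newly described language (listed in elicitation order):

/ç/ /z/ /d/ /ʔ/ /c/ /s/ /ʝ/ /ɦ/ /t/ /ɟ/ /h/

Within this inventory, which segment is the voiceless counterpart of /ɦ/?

/h/

/ɦ/ is a voiced glottal fricative.
The voiceless counterpart is a voiceless glottal fricative — in this inventory, /h/.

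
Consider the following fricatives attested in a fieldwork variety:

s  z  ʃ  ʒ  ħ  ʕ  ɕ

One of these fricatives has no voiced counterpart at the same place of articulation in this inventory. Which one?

/ɕ/

Alveolar: /s/ ~ /z/
Postalveolar: /ʃ/ ~ /ʒ/
Pharyngeal: /ħ/ ~ /ʕ/
Alveolo-palatal: only /ɕ/ (voiceless); no voiced partner.
So /ɕ/ is the unpaired segment.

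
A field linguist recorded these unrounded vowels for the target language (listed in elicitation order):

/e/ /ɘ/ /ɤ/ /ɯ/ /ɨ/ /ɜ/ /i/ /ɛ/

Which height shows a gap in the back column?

Front: /i/ (high), /e/ (high-mid), /ɛ/ (low-mid).
Central: /ɨ/ (high), /ɘ/ (high-mid), /ɜ/ (low-mid).
Back: /ɯ/ (high), /ɤ/ (high-mid).
Every height has a back member except low-mid, where /ʌ/ would be expected.

low-mid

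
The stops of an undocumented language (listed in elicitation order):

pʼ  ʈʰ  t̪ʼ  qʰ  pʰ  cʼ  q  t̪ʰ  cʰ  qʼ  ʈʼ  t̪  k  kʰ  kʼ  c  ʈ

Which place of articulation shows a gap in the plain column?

bilabial

place of articulation  plain     aspirated  ejective
bilabial          —         pʰ        pʼ      
dental            t̪        t̪ʰ       t̪ʼ     
retroflex         ʈ         ʈʰ        ʈʼ      
palatal           c         cʰ        cʼ      
velar             k         kʰ        kʼ      
uvular            q         qʰ        qʼ      
Every place of articulation has a plain member except bilabial, where /p/ would be expected.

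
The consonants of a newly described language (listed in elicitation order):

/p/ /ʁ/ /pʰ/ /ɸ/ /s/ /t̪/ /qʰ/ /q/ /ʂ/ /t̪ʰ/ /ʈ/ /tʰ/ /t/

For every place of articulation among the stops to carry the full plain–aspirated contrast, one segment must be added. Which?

bilabial: plain /p/, aspirated /pʰ/.
dental: plain /t̪/, aspirated /t̪ʰ/.
alveolar: plain /t/, aspirated /tʰ/.
retroflex: plain /ʈ/, aspirated —.
uvular: plain /q/, aspirated /qʰ/.
The retroflex row has no aspirated member, so the gap is the aspirated retroflex stop /ʈʰ/.

/ʈʰ/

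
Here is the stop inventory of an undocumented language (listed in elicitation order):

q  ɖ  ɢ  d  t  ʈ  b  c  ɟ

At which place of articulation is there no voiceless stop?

Voiceless: /t/ (alveolar), /ʈ/ (retroflex), /c/ (palatal), /q/ (uvular).
Voiced: /b/ (bilabial), /d/ (alveolar), /ɖ/ (retroflex), /ɟ/ (palatal), /ɢ/ (uvular).
Every place of articulation has a voiceless member except bilabial, where /p/ would be expected.

bilabial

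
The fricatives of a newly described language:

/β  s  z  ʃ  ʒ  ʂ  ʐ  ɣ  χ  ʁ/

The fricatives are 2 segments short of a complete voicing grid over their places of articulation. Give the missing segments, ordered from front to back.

place of articulation  voiceless  voiced  
bilabial          —         β       
alveolar          s         z       
postalveolar      ʃ         ʒ       
retroflex         ʂ         ʐ       
velar             —         ɣ       
uvular            χ         ʁ       
Gaps, from front to back: bilabial lacks voiceless (/ɸ/); velar lacks voiceless (/x/).

/ɸ/, /x/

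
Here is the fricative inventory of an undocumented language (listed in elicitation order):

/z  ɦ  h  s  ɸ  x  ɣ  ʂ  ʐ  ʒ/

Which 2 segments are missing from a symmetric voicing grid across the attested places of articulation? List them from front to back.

place of articulation  voiceless  voiced  
bilabial          ɸ         —       
alveolar          s         z       
postalveolar      —         ʒ       
retroflex         ʂ         ʐ       
velar             x         ɣ       
glottal           h         ɦ       
Gaps, from front to back: bilabial lacks voiced (/β/); postalveolar lacks voiceless (/ʃ/).

/β/, /ʃ/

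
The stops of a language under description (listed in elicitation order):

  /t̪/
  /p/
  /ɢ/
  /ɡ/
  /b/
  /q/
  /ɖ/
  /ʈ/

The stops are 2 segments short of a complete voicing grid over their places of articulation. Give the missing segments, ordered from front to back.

Voiceless: /p/ (bilabial), /t̪/ (dental), /ʈ/ (retroflex), /q/ (uvular).
Voiced: /b/ (bilabial), /ɖ/ (retroflex), /ɡ/ (velar), /ɢ/ (uvular).
Gaps, from front to back: dental lacks voiced (/d̪/); velar lacks voiceless (/k/).

/d̪/, /k/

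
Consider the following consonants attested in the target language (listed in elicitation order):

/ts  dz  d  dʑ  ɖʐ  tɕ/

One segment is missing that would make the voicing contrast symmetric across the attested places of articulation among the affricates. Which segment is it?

alveolar: voiceless /ts/, voiced /dz/.
retroflex: voiceless —, voiced /ɖʐ/.
alveolo-palatal: voiceless /tɕ/, voiced /dʑ/.
The retroflex row has no voiceless member, so the gap is the voiceless retroflex affricate /ʈʂ/.

/ʈʂ/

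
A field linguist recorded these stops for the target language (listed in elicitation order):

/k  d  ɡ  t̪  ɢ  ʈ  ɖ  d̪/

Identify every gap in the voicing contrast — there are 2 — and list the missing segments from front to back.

/t/, /q/

dental: voiceless /t̪/, voiced /d̪/.
alveolar: voiceless —, voiced /d/.
retroflex: voiceless /ʈ/, voiced /ɖ/.
velar: voiceless /k/, voiced /ɡ/.
uvular: voiceless —, voiced /ɢ/.
Gaps, from front to back: alveolar lacks voiceless (/t/); uvular lacks voiceless (/q/).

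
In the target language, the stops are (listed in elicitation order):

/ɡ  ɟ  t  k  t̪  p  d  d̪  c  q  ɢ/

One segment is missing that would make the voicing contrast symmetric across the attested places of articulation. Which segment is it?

/b/

bilabial: voiceless /p/, voiced —.
dental: voiceless /t̪/, voiced /d̪/.
alveolar: voiceless /t/, voiced /d/.
palatal: voiceless /c/, voiced /ɟ/.
velar: voiceless /k/, voiced /ɡ/.
uvular: voiceless /q/, voiced /ɢ/.
The bilabial row has no voiced member, so the gap is the voiced bilabial stop /b/.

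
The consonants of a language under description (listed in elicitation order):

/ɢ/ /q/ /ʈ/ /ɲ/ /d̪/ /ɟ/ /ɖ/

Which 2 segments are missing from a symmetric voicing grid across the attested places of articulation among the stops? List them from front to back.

/t̪/, /c/

place of articulation  voiceless  voiced  
dental            —         d̪      
retroflex         ʈ         ɖ       
palatal           —         ɟ       
uvular            q         ɢ       
Gaps, from front to back: dental lacks voiceless (/t̪/); palatal lacks voiceless (/c/).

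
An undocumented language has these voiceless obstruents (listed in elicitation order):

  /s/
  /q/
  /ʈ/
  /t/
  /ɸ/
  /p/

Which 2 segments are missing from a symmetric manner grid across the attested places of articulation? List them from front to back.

/ʂ/, /χ/

place of articulation  stop      fricative
bilabial          p         ɸ       
alveolar          t         s       
retroflex         ʈ         —       
uvular            q         —       
Gaps, from front to back: retroflex lacks fricative (/ʂ/); uvular lacks fricative (/χ/).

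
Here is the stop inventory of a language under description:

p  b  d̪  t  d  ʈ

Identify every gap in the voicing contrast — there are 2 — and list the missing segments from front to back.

bilabial: voiceless /p/, voiced /b/.
dental: voiceless —, voiced /d̪/.
alveolar: voiceless /t/, voiced /d/.
retroflex: voiceless /ʈ/, voiced —.
Gaps, from front to back: dental lacks voiceless (/t̪/); retroflex lacks voiced (/ɖ/).

/t̪/, /ɖ/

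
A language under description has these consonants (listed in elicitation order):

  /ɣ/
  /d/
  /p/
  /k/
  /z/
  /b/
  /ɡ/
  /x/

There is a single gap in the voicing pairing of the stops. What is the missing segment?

place of articulation  voiceless  voiced  
bilabial          p         b       
alveolar          —         d       
velar             k         ɡ       
The alveolar row has no voiceless member, so the gap is the voiceless alveolar stop /t/.

/t/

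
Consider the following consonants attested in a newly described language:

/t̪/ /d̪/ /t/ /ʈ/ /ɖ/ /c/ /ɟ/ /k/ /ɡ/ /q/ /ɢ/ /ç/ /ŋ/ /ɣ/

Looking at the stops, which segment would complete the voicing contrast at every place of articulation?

dental: voiceless /t̪/, voiced /d̪/.
alveolar: voiceless /t/, voiced —.
retroflex: voiceless /ʈ/, voiced /ɖ/.
palatal: voiceless /c/, voiced /ɟ/.
velar: voiceless /k/, voiced /ɡ/.
uvular: voiceless /q/, voiced /ɢ/.
The alveolar row has no voiced member, so the gap is the voiced alveolar stop /d/.

/d/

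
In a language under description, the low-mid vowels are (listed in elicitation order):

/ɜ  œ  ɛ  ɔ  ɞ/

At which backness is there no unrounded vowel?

back

Unrounded: /ɛ/ (front), /ɜ/ (central).
Rounded: /œ/ (front), /ɞ/ (central), /ɔ/ (back).
Every backness has an unrounded member except back, where /ʌ/ would be expected.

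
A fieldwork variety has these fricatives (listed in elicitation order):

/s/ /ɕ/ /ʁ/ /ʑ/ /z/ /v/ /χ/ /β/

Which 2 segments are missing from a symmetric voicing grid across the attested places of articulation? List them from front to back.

bilabial: voiceless —, voiced /β/.
labiodental: voiceless —, voiced /v/.
alveolar: voiceless /s/, voiced /z/.
alveolo-palatal: voiceless /ɕ/, voiced /ʑ/.
uvular: voiceless /χ/, voiced /ʁ/.
Gaps, from front to back: bilabial lacks voiceless (/ɸ/); labiodental lacks voiceless (/f/).

/ɸ/, /f/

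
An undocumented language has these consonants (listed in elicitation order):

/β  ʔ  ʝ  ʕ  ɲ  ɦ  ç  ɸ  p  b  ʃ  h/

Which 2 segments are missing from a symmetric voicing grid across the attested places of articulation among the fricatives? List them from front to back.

place of articulation  voiceless  voiced  
bilabial          ɸ         β       
postalveolar      ʃ         —       
palatal           ç         ʝ       
pharyngeal        —         ʕ       
glottal           h         ɦ       
Gaps, from front to back: postalveolar lacks voiced (/ʒ/); pharyngeal lacks voiceless (/ħ/).

/ʒ/, /ħ/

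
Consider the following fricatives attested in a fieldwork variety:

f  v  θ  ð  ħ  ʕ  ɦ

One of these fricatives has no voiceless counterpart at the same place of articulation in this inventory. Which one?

Labiodental: /f/ ~ /v/
Dental: /θ/ ~ /ð/
Pharyngeal: /ħ/ ~ /ʕ/
Glottal: only /ɦ/ (voiced); no voiceless partner.
So /ɦ/ is the unpaired segment.

/ɦ/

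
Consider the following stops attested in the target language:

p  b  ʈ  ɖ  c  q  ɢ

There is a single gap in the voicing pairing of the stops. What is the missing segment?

place of articulation  voiceless  voiced  
bilabial          p         b       
retroflex         ʈ         ɖ       
palatal           c         —       
uvular            q         ɢ       
The palatal row has no voiced member, so the gap is the voiced palatal stop /ɟ/.

/ɟ/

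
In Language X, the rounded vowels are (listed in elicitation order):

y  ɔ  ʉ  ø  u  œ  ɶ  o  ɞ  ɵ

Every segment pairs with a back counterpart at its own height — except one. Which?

/ɶ/

High: /y/ ~ /ʉ/ ~ /u/
High-mid: /ø/ ~ /ɵ/ ~ /o/
Low-mid: /œ/ ~ /ɞ/ ~ /ɔ/
Low: only /ɶ/ (front); no back partner.
So /ɶ/ is the unpaired segment.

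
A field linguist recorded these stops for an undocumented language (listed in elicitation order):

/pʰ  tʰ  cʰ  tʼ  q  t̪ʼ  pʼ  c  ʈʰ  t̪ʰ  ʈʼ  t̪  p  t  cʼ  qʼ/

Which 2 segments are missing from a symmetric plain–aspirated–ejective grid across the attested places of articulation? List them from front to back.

/ʈ/, /qʰ/

place of articulation  plain     aspirated  ejective
bilabial          p         pʰ        pʼ      
dental            t̪        t̪ʰ       t̪ʼ     
alveolar          t         tʰ        tʼ      
retroflex         —         ʈʰ        ʈʼ      
palatal           c         cʰ        cʼ      
uvular            q         —         qʼ      
Gaps, from front to back: retroflex lacks plain (/ʈ/); uvular lacks aspirated (/qʰ/).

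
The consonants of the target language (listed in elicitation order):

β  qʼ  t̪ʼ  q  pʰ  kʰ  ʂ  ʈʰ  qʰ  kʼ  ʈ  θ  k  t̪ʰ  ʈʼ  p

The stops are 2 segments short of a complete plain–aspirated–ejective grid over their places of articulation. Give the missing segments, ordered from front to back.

Plain: /p/ (bilabial), /ʈ/ (retroflex), /k/ (velar), /q/ (uvular).
Aspirated: /pʰ/ (bilabial), /t̪ʰ/ (dental), /ʈʰ/ (retroflex), /kʰ/ (velar), /qʰ/ (uvular).
Ejective: /t̪ʼ/ (dental), /ʈʼ/ (retroflex), /kʼ/ (velar), /qʼ/ (uvular).
Gaps, from front to back: bilabial lacks ejective (/pʼ/); dental lacks plain (/t̪/).

/pʼ/, /t̪/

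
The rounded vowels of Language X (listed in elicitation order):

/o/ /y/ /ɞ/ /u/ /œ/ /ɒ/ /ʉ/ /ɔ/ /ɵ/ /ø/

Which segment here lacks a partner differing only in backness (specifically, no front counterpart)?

High: /y/ ~ /ʉ/ ~ /u/
High-mid: /ø/ ~ /ɵ/ ~ /o/
Low-mid: /œ/ ~ /ɞ/ ~ /ɔ/
Low: only /ɒ/ (back); no front partner.
So /ɒ/ is the unpaired segment.

/ɒ/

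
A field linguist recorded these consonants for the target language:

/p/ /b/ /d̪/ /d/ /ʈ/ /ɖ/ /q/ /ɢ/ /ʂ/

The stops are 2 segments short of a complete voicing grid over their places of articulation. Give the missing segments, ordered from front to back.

bilabial: voiceless /p/, voiced /b/.
dental: voiceless —, voiced /d̪/.
alveolar: voiceless —, voiced /d/.
retroflex: voiceless /ʈ/, voiced /ɖ/.
uvular: voiceless /q/, voiced /ɢ/.
Gaps, from front to back: dental lacks voiceless (/t̪/); alveolar lacks voiceless (/t/).

/t̪/, /t/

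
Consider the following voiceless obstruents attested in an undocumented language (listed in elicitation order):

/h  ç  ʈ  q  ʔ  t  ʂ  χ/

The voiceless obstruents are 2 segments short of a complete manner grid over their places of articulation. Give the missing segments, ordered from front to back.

/s/, /c/

place of articulation  stop      fricative
alveolar          t         —       
retroflex         ʈ         ʂ       
palatal           —         ç       
uvular            q         χ       
glottal           ʔ         h       
Gaps, from front to back: alveolar lacks fricative (/s/); palatal lacks stop (/c/).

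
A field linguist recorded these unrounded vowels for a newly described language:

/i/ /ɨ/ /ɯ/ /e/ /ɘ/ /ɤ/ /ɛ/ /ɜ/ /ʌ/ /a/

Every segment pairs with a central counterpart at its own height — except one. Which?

/a/

High: /i/ ~ /ɨ/ ~ /ɯ/
High-mid: /e/ ~ /ɘ/ ~ /ɤ/
Low-mid: /ɛ/ ~ /ɜ/ ~ /ʌ/
Low: only /a/ (front); no central partner.
So /a/ is the unpaired segment.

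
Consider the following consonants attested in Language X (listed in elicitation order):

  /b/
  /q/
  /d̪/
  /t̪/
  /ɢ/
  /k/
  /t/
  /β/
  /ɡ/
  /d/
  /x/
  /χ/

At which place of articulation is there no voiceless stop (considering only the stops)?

bilabial

place of articulation  voiceless  voiced  
bilabial          —         b       
dental            t̪        d̪      
alveolar          t         d       
velar             k         ɡ       
uvular            q         ɢ       
Every place of articulation has a voiceless member except bilabial, where /p/ would be expected.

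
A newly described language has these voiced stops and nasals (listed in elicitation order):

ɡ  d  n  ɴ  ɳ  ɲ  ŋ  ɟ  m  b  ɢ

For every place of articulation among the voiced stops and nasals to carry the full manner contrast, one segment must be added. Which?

bilabial: oral stop /b/, nasal /m/.
alveolar: oral stop /d/, nasal /n/.
retroflex: oral stop —, nasal /ɳ/.
palatal: oral stop /ɟ/, nasal /ɲ/.
velar: oral stop /ɡ/, nasal /ŋ/.
uvular: oral stop /ɢ/, nasal /ɴ/.
The retroflex row has no oral stop member, so the gap is the retroflex oral stop /ɖ/.

/ɖ/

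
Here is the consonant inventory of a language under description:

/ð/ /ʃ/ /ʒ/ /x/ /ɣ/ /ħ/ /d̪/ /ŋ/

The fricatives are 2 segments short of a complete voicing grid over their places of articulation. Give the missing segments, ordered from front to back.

Voiceless: /ʃ/ (postalveolar), /x/ (velar), /ħ/ (pharyngeal).
Voiced: /ð/ (dental), /ʒ/ (postalveolar), /ɣ/ (velar).
Gaps, from front to back: dental lacks voiceless (/θ/); pharyngeal lacks voiced (/ʕ/).

/θ/, /ʕ/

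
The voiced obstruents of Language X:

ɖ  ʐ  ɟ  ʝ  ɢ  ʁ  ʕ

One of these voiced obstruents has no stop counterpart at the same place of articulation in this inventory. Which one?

Retroflex: /ɖ/ ~ /ʐ/
Palatal: /ɟ/ ~ /ʝ/
Uvular: /ɢ/ ~ /ʁ/
Pharyngeal: only /ʕ/ (fricative); no stop partner.
So /ʕ/ is the unpaired segment.

/ʕ/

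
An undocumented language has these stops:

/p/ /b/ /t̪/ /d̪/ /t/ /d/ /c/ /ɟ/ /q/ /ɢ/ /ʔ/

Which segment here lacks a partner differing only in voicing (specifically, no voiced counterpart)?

Bilabial: /p/ ~ /b/
Dental: /t̪/ ~ /d̪/
Alveolar: /t/ ~ /d/
Palatal: /c/ ~ /ɟ/
Uvular: /q/ ~ /ɢ/
Glottal: only /ʔ/ (voiceless); no voiced partner.
So /ʔ/ is the unpaired segment.

/ʔ/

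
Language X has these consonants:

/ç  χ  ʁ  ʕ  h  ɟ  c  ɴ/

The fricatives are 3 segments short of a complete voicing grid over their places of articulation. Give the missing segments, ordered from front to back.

/ʝ/, /ħ/, /ɦ/

Voiceless: /ç/ (palatal), /χ/ (uvular), /h/ (glottal).
Voiced: /ʁ/ (uvular), /ʕ/ (pharyngeal).
Gaps, from front to back: palatal lacks voiced (/ʝ/); pharyngeal lacks voiceless (/ħ/); glottal lacks voiced (/ɦ/).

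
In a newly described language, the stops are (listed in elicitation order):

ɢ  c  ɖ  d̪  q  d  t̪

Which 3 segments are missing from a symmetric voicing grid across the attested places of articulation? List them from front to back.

/t/, /ʈ/, /ɟ/

place of articulation  voiceless  voiced  
dental            t̪        d̪      
alveolar          —         d       
retroflex         —         ɖ       
palatal           c         —       
uvular            q         ɢ       
Gaps, from front to back: alveolar lacks voiceless (/t/); retroflex lacks voiceless (/ʈ/); palatal lacks voiced (/ɟ/).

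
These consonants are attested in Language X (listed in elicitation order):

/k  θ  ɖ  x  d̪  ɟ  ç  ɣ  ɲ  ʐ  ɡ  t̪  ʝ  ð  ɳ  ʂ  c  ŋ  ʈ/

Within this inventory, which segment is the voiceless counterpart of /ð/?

/ð/ is a voiced dental fricative.
The voiceless counterpart is a voiceless dental fricative — in this inventory, /θ/.

/θ/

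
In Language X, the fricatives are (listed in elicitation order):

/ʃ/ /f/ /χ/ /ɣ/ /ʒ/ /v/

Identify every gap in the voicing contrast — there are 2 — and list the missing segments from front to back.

place of articulation  voiceless  voiced  
labiodental       f         v       
postalveolar      ʃ         ʒ       
velar             —         ɣ       
uvular            χ         —       
Gaps, from front to back: velar lacks voiceless (/x/); uvular lacks voiced (/ʁ/).

/x/, /ʁ/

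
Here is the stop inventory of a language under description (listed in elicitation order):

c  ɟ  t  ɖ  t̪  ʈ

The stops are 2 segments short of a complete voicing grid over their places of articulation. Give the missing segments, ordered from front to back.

place of articulation  voiceless  voiced  
dental            t̪        —       
alveolar          t         —       
retroflex         ʈ         ɖ       
palatal           c         ɟ       
Gaps, from front to back: dental lacks voiced (/d̪/); alveolar lacks voiced (/d/).

/d̪/, /d/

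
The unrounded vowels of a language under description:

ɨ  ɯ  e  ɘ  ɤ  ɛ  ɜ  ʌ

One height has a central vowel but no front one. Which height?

Front: /e/ (high-mid), /ɛ/ (low-mid).
Central: /ɨ/ (high), /ɘ/ (high-mid), /ɜ/ (low-mid).
Back: /ɯ/ (high), /ɤ/ (high-mid), /ʌ/ (low-mid).
Every height has a front member except high, where /i/ would be expected.

high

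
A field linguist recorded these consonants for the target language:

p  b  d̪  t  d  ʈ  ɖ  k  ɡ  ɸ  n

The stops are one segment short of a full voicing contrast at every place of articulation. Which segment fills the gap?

place of articulation  voiceless  voiced  
bilabial          p         b       
dental            —         d̪      
alveolar          t         d       
retroflex         ʈ         ɖ       
velar             k         ɡ       
The dental row has no voiceless member, so the gap is the voiceless dental stop /t̪/.

/t̪/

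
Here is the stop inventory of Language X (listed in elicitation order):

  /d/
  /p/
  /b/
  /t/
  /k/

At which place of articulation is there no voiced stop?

Voiceless: /p/ (bilabial), /t/ (alveolar), /k/ (velar).
Voiced: /b/ (bilabial), /d/ (alveolar).
Every place of articulation has a voiced member except velar, where /ɡ/ would be expected.

velar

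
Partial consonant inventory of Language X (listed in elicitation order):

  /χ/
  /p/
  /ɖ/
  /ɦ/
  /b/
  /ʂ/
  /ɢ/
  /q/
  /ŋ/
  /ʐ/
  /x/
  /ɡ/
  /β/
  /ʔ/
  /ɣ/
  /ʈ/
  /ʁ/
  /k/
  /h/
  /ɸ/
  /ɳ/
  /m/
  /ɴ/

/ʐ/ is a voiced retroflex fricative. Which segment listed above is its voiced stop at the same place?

/ɖ/

The voiced stop at the same place is a voiced retroflex stop — in this inventory, /ɖ/.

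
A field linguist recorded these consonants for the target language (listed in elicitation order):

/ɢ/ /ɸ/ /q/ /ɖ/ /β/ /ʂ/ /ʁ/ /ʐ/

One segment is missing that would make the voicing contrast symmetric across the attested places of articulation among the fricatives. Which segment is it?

place of articulation  voiceless  voiced  
bilabial          ɸ         β       
retroflex         ʂ         ʐ       
uvular            —         ʁ       
The uvular row has no voiceless member, so the gap is the voiceless uvular fricative /χ/.

/χ/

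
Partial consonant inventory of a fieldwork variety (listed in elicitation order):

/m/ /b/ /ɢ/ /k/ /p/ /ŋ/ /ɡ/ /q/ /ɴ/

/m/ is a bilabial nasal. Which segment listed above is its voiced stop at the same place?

The voiced stop at the same place is a voiced bilabial stop — in this inventory, /b/.

/b/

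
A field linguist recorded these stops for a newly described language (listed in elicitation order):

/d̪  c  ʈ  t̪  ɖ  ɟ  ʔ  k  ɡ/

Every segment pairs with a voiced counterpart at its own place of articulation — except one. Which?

/ʔ/

Dental: /t̪/ ~ /d̪/
Retroflex: /ʈ/ ~ /ɖ/
Palatal: /c/ ~ /ɟ/
Velar: /k/ ~ /ɡ/
Glottal: only /ʔ/ (voiceless); no voiced partner.
So /ʔ/ is the unpaired segment.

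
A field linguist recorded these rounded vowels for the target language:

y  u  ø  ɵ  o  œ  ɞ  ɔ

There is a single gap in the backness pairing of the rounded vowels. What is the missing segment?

Front: /y/ (high), /ø/ (high-mid), /œ/ (low-mid).
Central: /ɵ/ (high-mid), /ɞ/ (low-mid).
Back: /u/ (high), /o/ (high-mid), /ɔ/ (low-mid).
The high row has no central member, so the gap is the high central rounded vowel /ʉ/.

/ʉ/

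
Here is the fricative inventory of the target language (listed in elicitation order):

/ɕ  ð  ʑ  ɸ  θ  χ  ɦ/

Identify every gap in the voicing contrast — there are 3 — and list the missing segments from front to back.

/β/, /ʁ/, /h/

bilabial: voiceless /ɸ/, voiced —.
dental: voiceless /θ/, voiced /ð/.
alveolo-palatal: voiceless /ɕ/, voiced /ʑ/.
uvular: voiceless /χ/, voiced —.
glottal: voiceless —, voiced /ɦ/.
Gaps, from front to back: bilabial lacks voiced (/β/); uvular lacks voiced (/ʁ/); glottal lacks voiceless (/h/).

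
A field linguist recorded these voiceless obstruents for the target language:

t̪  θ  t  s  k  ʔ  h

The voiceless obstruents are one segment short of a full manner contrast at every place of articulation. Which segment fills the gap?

/x/

dental: stop /t̪/, fricative /θ/.
alveolar: stop /t/, fricative /s/.
velar: stop /k/, fricative —.
glottal: stop /ʔ/, fricative /h/.
The velar row has no fricative member, so the gap is the velar fricative /x/.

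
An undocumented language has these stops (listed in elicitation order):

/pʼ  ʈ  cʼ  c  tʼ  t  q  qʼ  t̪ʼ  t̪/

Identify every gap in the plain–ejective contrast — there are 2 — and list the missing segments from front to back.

bilabial: plain —, ejective /pʼ/.
dental: plain /t̪/, ejective /t̪ʼ/.
alveolar: plain /t/, ejective /tʼ/.
retroflex: plain /ʈ/, ejective —.
palatal: plain /c/, ejective /cʼ/.
uvular: plain /q/, ejective /qʼ/.
Gaps, from front to back: bilabial lacks plain (/p/); retroflex lacks ejective (/ʈʼ/).

/p/, /ʈʼ/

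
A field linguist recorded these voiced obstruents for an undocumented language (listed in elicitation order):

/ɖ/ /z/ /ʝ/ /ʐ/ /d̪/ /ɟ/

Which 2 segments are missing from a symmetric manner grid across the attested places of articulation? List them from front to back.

/ð/, /d/

Stop: /d̪/ (dental), /ɖ/ (retroflex), /ɟ/ (palatal).
Fricative: /z/ (alveolar), /ʐ/ (retroflex), /ʝ/ (palatal).
Gaps, from front to back: dental lacks fricative (/ð/); alveolar lacks stop (/d/).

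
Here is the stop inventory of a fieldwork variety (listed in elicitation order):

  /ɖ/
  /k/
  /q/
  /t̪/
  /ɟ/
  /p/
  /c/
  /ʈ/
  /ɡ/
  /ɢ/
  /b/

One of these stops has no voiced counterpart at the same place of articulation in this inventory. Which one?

Bilabial: /p/ ~ /b/
Retroflex: /ʈ/ ~ /ɖ/
Palatal: /c/ ~ /ɟ/
Velar: /k/ ~ /ɡ/
Uvular: /q/ ~ /ɢ/
Dental: only /t̪/ (voiceless); no voiced partner.
So /t̪/ is the unpaired segment.

/t̪/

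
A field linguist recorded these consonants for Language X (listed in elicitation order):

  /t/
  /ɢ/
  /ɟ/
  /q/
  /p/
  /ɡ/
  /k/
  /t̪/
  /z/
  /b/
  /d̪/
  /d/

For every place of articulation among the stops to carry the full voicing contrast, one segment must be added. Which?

/c/

Voiceless: /p/ (bilabial), /t̪/ (dental), /t/ (alveolar), /k/ (velar), /q/ (uvular).
Voiced: /b/ (bilabial), /d̪/ (dental), /d/ (alveolar), /ɟ/ (palatal), /ɡ/ (velar), /ɢ/ (uvular).
The palatal row has no voiceless member, so the gap is the voiceless palatal stop /c/.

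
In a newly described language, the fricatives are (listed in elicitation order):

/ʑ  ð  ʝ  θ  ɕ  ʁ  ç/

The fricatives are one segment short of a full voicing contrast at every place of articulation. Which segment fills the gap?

dental: voiceless /θ/, voiced /ð/.
alveolo-palatal: voiceless /ɕ/, voiced /ʑ/.
palatal: voiceless /ç/, voiced /ʝ/.
uvular: voiceless —, voiced /ʁ/.
The uvular row has no voiceless member, so the gap is the voiceless uvular fricative /χ/.

/χ/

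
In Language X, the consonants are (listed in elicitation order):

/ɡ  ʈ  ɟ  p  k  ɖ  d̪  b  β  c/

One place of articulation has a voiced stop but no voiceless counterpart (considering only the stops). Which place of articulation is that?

bilabial: voiceless /p/, voiced /b/.
dental: voiceless —, voiced /d̪/.
retroflex: voiceless /ʈ/, voiced /ɖ/.
palatal: voiceless /c/, voiced /ɟ/.
velar: voiceless /k/, voiced /ɡ/.
Every place of articulation has a voiceless member except dental, where /t̪/ would be expected.

dental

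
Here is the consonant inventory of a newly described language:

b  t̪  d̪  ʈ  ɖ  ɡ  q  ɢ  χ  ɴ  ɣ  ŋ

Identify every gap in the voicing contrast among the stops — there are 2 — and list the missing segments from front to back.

/p/, /k/

Voiceless: /t̪/ (dental), /ʈ/ (retroflex), /q/ (uvular).
Voiced: /b/ (bilabial), /d̪/ (dental), /ɖ/ (retroflex), /ɡ/ (velar), /ɢ/ (uvular).
Gaps, from front to back: bilabial lacks voiceless (/p/); velar lacks voiceless (/k/).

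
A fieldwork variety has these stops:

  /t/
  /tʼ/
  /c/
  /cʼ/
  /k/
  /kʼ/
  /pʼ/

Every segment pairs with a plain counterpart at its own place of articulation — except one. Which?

Alveolar: /t/ ~ /tʼ/
Palatal: /c/ ~ /cʼ/
Velar: /k/ ~ /kʼ/
Bilabial: only /pʼ/ (ejective); no plain partner.
So /pʼ/ is the unpaired segment.

/pʼ/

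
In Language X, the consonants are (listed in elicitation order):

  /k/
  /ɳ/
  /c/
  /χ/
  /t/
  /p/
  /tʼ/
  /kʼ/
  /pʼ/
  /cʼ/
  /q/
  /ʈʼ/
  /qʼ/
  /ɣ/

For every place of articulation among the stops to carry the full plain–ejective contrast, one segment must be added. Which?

/ʈ/

bilabial: plain /p/, ejective /pʼ/.
alveolar: plain /t/, ejective /tʼ/.
retroflex: plain —, ejective /ʈʼ/.
palatal: plain /c/, ejective /cʼ/.
velar: plain /k/, ejective /kʼ/.
uvular: plain /q/, ejective /qʼ/.
The retroflex row has no plain member, so the gap is the plain retroflex stop /ʈ/.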